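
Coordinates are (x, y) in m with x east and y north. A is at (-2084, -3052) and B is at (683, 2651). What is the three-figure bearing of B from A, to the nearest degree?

026°

Δeast = 683 − -2084 = 2767.00; Δnorth = 2651 − -3052 = 5703.00.
Bearing = atan2(Δeast, Δnorth) mod 360° = 25.88° ≈ 026°.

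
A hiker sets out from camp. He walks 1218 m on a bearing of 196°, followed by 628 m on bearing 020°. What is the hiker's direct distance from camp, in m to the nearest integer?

593 m

Leg 1 (196°, 1218 m): east 1218 sin 196° = -335.73, north 1218 cos 196° = -1170.82
Leg 2 (020°, 628 m): east 628 sin 20° = 214.79, north 628 cos 20° = 590.13
Net: -120.94 east, -580.69 north. Distance = √((-120.94)² + (-580.69)²) = 593.150 m.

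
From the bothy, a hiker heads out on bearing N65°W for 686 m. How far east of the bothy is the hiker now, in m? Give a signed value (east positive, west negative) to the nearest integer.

-622 m

Leg 1 (N65°W, 686 m): east 686 sin 295° = -621.73, north 686 cos 295° = 289.92
Net east component: -621.73 m.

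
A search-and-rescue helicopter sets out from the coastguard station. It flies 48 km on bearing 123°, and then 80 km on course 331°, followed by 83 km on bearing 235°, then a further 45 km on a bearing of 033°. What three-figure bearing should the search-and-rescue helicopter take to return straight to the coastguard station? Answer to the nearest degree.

129°

Leg 1 (123°, 48 km): east 48 sin 123° = 40.26, north 48 cos 123° = -26.14
Leg 2 (331°, 80 km): east 80 sin 331° = -38.78, north 80 cos 331° = 69.97
Leg 3 (235°, 83 km): east 83 sin 235° = -67.99, north 83 cos 235° = -47.61
Leg 4 (033°, 45 km): east 45 sin 33° = 24.51, north 45 cos 33° = 37.74
Net displacement: -42.01 east, 33.96 north. Direction back to start is (42.01, -33.96): bearing = atan2(42.01, -33.96) mod 360° = 128.95° ≈ 129°.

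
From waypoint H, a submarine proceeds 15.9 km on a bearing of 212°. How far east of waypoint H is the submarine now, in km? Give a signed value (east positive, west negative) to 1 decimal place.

Leg 1 (212°, 15.9 km): east 15.9 sin 212° = -8.43, north 15.9 cos 212° = -13.48
Net east component: -8.43 km.

-8.4 km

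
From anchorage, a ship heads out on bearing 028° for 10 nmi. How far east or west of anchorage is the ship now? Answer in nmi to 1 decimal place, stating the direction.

Leg 1 (028°, 10 nmi): east 10 sin 28° = 4.69, north 10 cos 28° = 8.83
Net east component: 4.69 nmi.

4.7 nmi east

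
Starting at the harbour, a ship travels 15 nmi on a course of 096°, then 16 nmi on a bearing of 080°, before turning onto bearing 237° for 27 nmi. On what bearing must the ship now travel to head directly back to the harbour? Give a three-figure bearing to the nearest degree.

Leg 1 (096°, 15 nmi): east 15 sin 96° = 14.92, north 15 cos 96° = -1.57
Leg 2 (080°, 16 nmi): east 16 sin 80° = 15.76, north 16 cos 80° = 2.78
Leg 3 (237°, 27 nmi): east 27 sin 237° = -22.64, north 27 cos 237° = -14.71
Net displacement: 8.03 east, -13.49 north. Direction back to start is (-8.03, 13.49): bearing = atan2(-8.03, 13.49) mod 360° = 329.24° ≈ 329°.

329°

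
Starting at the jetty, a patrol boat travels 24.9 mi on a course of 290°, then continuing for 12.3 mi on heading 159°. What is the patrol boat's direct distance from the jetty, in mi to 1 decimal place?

Leg 1 (290°, 24.9 mi): east 24.9 sin 290° = -23.40, north 24.9 cos 290° = 8.52
Leg 2 (159°, 12.3 mi): east 12.3 sin 159° = 4.41, north 12.3 cos 159° = -11.48
Net: -18.99 east, -2.97 north. Distance = √((-18.99)² + (-2.97)²) = 19.221 mi.

19.2 mi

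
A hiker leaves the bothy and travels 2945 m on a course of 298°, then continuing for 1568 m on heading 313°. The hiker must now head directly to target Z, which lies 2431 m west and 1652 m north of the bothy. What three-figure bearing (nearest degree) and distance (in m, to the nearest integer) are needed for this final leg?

Leg 1 (298°, 2945 m): east 2945 sin 298° = -2600.28, north 2945 cos 298° = 1382.59
Leg 2 (313°, 1568 m): east 1568 sin 313° = -1146.76, north 1568 cos 313° = 1069.37
Current position: (-3747.04, 2451.97). Target: (-2431, 1652). Remaining: Δeast = 1316.04, Δnorth = -799.97.
Bearing = atan2(1316.04, -799.97) mod 360° = 121.29°; distance = √((1316.04)² + (-799.97)²) = 1540.103 m.

121°, 1540 m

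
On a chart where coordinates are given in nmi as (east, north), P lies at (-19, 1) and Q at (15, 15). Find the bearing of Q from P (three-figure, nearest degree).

068°

Δeast = 15 − -19 = 34.00; Δnorth = 15 − 1 = 14.00.
Bearing = atan2(Δeast, Δnorth) mod 360° = 67.62° ≈ 068°.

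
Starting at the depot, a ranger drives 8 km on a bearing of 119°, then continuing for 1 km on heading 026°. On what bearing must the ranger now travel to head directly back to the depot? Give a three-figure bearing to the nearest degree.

Leg 1 (119°, 8 km): east 8 sin 119° = 7.00, north 8 cos 119° = -3.88
Leg 2 (026°, 1 km): east 1 sin 26° = 0.44, north 1 cos 26° = 0.90
Net displacement: 7.44 east, -2.98 north. Direction back to start is (-7.44, 2.98): bearing = atan2(-7.44, 2.98) mod 360° = 291.84° ≈ 292°.

292°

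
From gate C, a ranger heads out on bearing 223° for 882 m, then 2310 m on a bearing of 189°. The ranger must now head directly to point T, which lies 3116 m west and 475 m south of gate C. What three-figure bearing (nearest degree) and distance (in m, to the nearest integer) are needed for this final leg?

319°, 3263 m

Leg 1 (223°, 882 m): east 882 sin 223° = -601.52, north 882 cos 223° = -645.05
Leg 2 (189°, 2310 m): east 2310 sin 189° = -361.36, north 2310 cos 189° = -2281.56
Current position: (-962.89, -2926.61). Target: (-3116, -475). Remaining: Δeast = -2153.11, Δnorth = 2451.61.
Bearing = atan2(-2153.11, 2451.61) mod 360° = 318.71°; distance = √((-2153.11)² + (2451.61)²) = 3262.868 m.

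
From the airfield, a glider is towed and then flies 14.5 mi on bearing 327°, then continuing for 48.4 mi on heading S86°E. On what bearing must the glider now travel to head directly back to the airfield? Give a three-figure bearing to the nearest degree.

Leg 1 (327°, 14.5 mi): east 14.5 sin 327° = -7.90, north 14.5 cos 327° = 12.16
Leg 2 (S86°E, 48.4 mi): east 48.4 sin 94° = 48.28, north 48.4 cos 94° = -3.38
Net displacement: 40.38 east, 8.78 north. Direction back to start is (-40.38, -8.78): bearing = atan2(-40.38, -8.78) mod 360° = 257.73° ≈ 258°.

258°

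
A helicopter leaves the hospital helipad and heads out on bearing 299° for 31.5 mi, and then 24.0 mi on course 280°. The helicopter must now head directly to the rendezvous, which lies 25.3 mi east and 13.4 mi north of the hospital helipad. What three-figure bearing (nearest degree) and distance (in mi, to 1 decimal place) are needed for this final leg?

095°, 76.7 mi

Leg 1 (299°, 31.5 mi): east 31.5 sin 299° = -27.55, north 31.5 cos 299° = 15.27
Leg 2 (280°, 24.0 mi): east 24.0 sin 280° = -23.64, north 24.0 cos 280° = 4.17
Current position: (-51.19, 19.44). Target: (25.3, 13.4). Remaining: Δeast = 76.49, Δnorth = -6.04.
Bearing = atan2(76.49, -6.04) mod 360° = 94.51°; distance = √((76.49)² + (-6.04)²) = 76.724 mi.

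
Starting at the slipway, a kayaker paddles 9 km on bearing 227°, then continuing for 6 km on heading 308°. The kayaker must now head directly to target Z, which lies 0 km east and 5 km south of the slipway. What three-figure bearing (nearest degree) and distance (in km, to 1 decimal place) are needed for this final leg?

Leg 1 (227°, 9 km): east 9 sin 227° = -6.58, north 9 cos 227° = -6.14
Leg 2 (308°, 6 km): east 6 sin 308° = -4.73, north 6 cos 308° = 3.69
Current position: (-11.31, -2.44). Target: (0, -5). Remaining: Δeast = 11.31, Δnorth = -2.56.
Bearing = atan2(11.31, -2.56) mod 360° = 102.73°; distance = √((11.31)² + (-2.56)²) = 11.595 km.

103°, 11.6 km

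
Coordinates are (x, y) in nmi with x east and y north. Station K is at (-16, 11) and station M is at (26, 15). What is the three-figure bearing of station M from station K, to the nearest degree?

085°

Δeast = 26 − -16 = 42.00; Δnorth = 15 − 11 = 4.00.
Bearing = atan2(Δeast, Δnorth) mod 360° = 84.56° ≈ 085°.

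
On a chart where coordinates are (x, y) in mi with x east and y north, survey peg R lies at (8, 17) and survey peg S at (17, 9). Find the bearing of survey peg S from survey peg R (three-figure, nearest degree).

Δeast = 17 − 8 = 9.00; Δnorth = 9 − 17 = -8.00.
Bearing = atan2(Δeast, Δnorth) mod 360° = 131.63° ≈ 132°.

132°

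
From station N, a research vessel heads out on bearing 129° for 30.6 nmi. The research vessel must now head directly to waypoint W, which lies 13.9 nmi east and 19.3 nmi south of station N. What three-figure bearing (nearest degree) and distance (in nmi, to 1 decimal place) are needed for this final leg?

Leg 1 (129°, 30.6 nmi): east 30.6 sin 129° = 23.78, north 30.6 cos 129° = -19.26
Current position: (23.78, -19.26). Target: (13.9, -19.3). Remaining: Δeast = -9.88, Δnorth = -0.04.
Bearing = atan2(-9.88, -0.04) mod 360° = 269.75°; distance = √((-9.88)² + (-0.04)²) = 9.881 nmi.

270°, 9.9 nmi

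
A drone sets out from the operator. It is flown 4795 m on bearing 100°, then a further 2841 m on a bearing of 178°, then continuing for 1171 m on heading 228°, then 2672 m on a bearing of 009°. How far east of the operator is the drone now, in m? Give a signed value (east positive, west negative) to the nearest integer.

Leg 1 (100°, 4795 m): east 4795 sin 100° = 4722.15, north 4795 cos 100° = -832.64
Leg 2 (178°, 2841 m): east 2841 sin 178° = 99.15, north 2841 cos 178° = -2839.27
Leg 3 (228°, 1171 m): east 1171 sin 228° = -870.22, north 1171 cos 228° = -783.55
Leg 4 (009°, 2672 m): east 2672 sin 9° = 417.99, north 2672 cos 9° = 2639.10
Net east component: 4369.07 m.

4369 m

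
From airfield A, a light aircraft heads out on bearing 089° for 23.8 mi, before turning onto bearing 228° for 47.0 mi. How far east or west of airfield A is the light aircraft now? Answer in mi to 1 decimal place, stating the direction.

11.1 mi west

Leg 1 (089°, 23.8 mi): east 23.8 sin 89° = 23.80, north 23.8 cos 89° = 0.42
Leg 2 (228°, 47.0 mi): east 47.0 sin 228° = -34.93, north 47.0 cos 228° = -31.45
Net east component: -11.13 mi.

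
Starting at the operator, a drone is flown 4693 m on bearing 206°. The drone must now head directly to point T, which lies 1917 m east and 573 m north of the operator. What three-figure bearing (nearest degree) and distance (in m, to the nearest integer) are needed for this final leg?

Leg 1 (206°, 4693 m): east 4693 sin 206° = -2057.28, north 4693 cos 206° = -4218.04
Current position: (-2057.28, -4218.04). Target: (1917, 573). Remaining: Δeast = 3974.28, Δnorth = 4791.04.
Bearing = atan2(3974.28, 4791.04) mod 360° = 39.68°; distance = √((3974.28)² + (4791.04)²) = 6224.864 m.

040°, 6225 m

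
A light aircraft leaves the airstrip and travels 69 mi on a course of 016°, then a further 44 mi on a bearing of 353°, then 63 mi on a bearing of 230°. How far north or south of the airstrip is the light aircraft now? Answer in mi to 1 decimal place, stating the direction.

Leg 1 (016°, 69 mi): east 69 sin 16° = 19.02, north 69 cos 16° = 66.33
Leg 2 (353°, 44 mi): east 44 sin 353° = -5.36, north 44 cos 353° = 43.67
Leg 3 (230°, 63 mi): east 63 sin 230° = -48.26, north 63 cos 230° = -40.50
Net north component: 69.50 mi.

69.5 mi north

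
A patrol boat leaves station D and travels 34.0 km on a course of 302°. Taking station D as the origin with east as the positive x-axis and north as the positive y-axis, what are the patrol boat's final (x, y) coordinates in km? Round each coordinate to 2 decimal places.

Leg 1 (302°, 34.0 km): east 34.0 sin 302° = -28.83, north 34.0 cos 302° = 18.02
Summing: -28.83 km east, 18.02 km north → (-28.83, 18.02).

(-28.83, 18.02)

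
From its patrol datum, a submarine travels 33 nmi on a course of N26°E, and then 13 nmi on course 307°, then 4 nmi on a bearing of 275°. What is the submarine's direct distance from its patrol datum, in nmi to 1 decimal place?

Leg 1 (N26°E, 33 nmi): east 33 sin 26° = 14.47, north 33 cos 26° = 29.66
Leg 2 (307°, 13 nmi): east 13 sin 307° = -10.38, north 13 cos 307° = 7.82
Leg 3 (275°, 4 nmi): east 4 sin 275° = -3.98, north 4 cos 275° = 0.35
Net: 0.10 east, 37.83 north. Distance = √((0.10)² + (37.83)²) = 37.833 nmi.

37.8 nmi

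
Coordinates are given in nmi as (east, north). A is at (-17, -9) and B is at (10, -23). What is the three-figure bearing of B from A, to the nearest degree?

117°

Δeast = 10 − -17 = 27.00; Δnorth = -23 − -9 = -14.00.
Bearing = atan2(Δeast, Δnorth) mod 360° = 117.41° ≈ 117°.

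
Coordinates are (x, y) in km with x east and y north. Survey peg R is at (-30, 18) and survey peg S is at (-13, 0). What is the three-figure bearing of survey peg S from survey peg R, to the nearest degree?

Δeast = -13 − -30 = 17.00; Δnorth = 0 − 18 = -18.00.
Bearing = atan2(Δeast, Δnorth) mod 360° = 136.64° ≈ 137°.

137°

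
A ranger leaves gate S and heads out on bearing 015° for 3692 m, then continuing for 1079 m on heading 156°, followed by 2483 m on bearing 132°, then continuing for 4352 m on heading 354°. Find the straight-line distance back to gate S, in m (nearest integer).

Leg 1 (015°, 3692 m): east 3692 sin 15° = 955.56, north 3692 cos 15° = 3566.20
Leg 2 (156°, 1079 m): east 1079 sin 156° = 438.87, north 1079 cos 156° = -985.72
Leg 3 (132°, 2483 m): east 2483 sin 132° = 1845.23, north 2483 cos 132° = -1661.45
Leg 4 (354°, 4352 m): east 4352 sin 354° = -454.91, north 4352 cos 354° = 4328.16
Net: 2784.75 east, 5247.19 north. Distance = √((2784.75)² + (5247.19)²) = 5940.357 m.

5940 m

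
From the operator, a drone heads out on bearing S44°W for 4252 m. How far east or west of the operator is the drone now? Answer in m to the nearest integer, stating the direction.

2954 m west

Leg 1 (S44°W, 4252 m): east 4252 sin 224° = -2953.69, north 4252 cos 224° = -3058.63
Net east component: -2953.69 m.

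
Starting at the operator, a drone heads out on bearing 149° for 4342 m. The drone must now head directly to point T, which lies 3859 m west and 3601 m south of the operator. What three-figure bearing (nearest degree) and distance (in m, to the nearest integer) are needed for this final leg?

Leg 1 (149°, 4342 m): east 4342 sin 149° = 2236.30, north 4342 cos 149° = -3721.82
Current position: (2236.30, -3721.82). Target: (-3859, -3601). Remaining: Δeast = -6095.30, Δnorth = 120.82.
Bearing = atan2(-6095.30, 120.82) mod 360° = 271.14°; distance = √((-6095.30)² + (120.82)²) = 6096.493 m.

271°, 6096 m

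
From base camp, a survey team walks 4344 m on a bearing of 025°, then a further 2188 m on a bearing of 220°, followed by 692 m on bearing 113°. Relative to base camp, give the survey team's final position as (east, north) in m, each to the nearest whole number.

Leg 1 (025°, 4344 m): east 4344 sin 25° = 1835.85, north 4344 cos 25° = 3937.00
Leg 2 (220°, 2188 m): east 2188 sin 220° = -1406.42, north 2188 cos 220° = -1676.11
Leg 3 (113°, 692 m): east 692 sin 113° = 636.99, north 692 cos 113° = -270.39
Summing: 1066.42 m east, 1990.51 m north → (1066, 1991).

(1066, 1991)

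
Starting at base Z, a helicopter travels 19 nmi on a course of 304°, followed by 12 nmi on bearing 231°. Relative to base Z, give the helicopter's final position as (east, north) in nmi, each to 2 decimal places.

Leg 1 (304°, 19 nmi): east 19 sin 304° = -15.75, north 19 cos 304° = 10.62
Leg 2 (231°, 12 nmi): east 12 sin 231° = -9.33, north 12 cos 231° = -7.55
Summing: -25.08 nmi east, 3.07 nmi north → (-25.08, 3.07).

(-25.08, 3.07)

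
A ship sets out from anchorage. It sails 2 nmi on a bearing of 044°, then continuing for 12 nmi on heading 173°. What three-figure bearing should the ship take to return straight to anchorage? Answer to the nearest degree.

345°

Leg 1 (044°, 2 nmi): east 2 sin 44° = 1.39, north 2 cos 44° = 1.44
Leg 2 (173°, 12 nmi): east 12 sin 173° = 1.46, north 12 cos 173° = -11.91
Net displacement: 2.85 east, -10.47 north. Direction back to start is (-2.85, 10.47): bearing = atan2(-2.85, 10.47) mod 360° = 344.77° ≈ 345°.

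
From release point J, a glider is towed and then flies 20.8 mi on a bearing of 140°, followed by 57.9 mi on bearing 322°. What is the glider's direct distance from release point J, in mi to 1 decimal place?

Leg 1 (140°, 20.8 mi): east 20.8 sin 140° = 13.37, north 20.8 cos 140° = -15.93
Leg 2 (322°, 57.9 mi): east 57.9 sin 322° = -35.65, north 57.9 cos 322° = 45.63
Net: -22.28 east, 29.69 north. Distance = √((-22.28)² + (29.69)²) = 37.120 mi.

37.1 mi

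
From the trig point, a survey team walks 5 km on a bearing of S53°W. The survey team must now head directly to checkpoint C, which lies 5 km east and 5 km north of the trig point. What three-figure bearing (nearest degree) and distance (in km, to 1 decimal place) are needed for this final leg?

048°, 12.0 km

Leg 1 (S53°W, 5 km): east 5 sin 233° = -3.99, north 5 cos 233° = -3.01
Current position: (-3.99, -3.01). Target: (5, 5). Remaining: Δeast = 8.99, Δnorth = 8.01.
Bearing = atan2(8.99, 8.01) mod 360° = 48.31°; distance = √((8.99)² + (8.01)²) = 12.043 km.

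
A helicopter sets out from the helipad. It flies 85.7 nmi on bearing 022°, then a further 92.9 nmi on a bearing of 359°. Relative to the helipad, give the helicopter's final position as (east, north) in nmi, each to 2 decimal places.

(30.48, 172.35)

Leg 1 (022°, 85.7 nmi): east 85.7 sin 22° = 32.10, north 85.7 cos 22° = 79.46
Leg 2 (359°, 92.9 nmi): east 92.9 sin 359° = -1.62, north 92.9 cos 359° = 92.89
Summing: 30.48 nmi east, 172.35 nmi north → (30.48, 172.35).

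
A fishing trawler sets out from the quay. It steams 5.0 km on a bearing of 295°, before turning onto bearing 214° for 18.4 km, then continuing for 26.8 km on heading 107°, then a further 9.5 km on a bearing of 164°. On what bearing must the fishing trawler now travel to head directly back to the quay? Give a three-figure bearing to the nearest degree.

336°

Leg 1 (295°, 5.0 km): east 5.0 sin 295° = -4.53, north 5.0 cos 295° = 2.11
Leg 2 (214°, 18.4 km): east 18.4 sin 214° = -10.29, north 18.4 cos 214° = -15.25
Leg 3 (107°, 26.8 km): east 26.8 sin 107° = 25.63, north 26.8 cos 107° = -7.84
Leg 4 (164°, 9.5 km): east 9.5 sin 164° = 2.62, north 9.5 cos 164° = -9.13
Net displacement: 13.43 east, -30.11 north. Direction back to start is (-13.43, 30.11): bearing = atan2(-13.43, 30.11) mod 360° = 335.97° ≈ 336°.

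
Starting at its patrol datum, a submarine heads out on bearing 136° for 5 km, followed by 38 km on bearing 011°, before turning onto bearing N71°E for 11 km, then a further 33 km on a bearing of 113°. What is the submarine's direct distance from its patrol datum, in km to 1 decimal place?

Leg 1 (136°, 5 km): east 5 sin 136° = 3.47, north 5 cos 136° = -3.60
Leg 2 (011°, 38 km): east 38 sin 11° = 7.25, north 38 cos 11° = 37.30
Leg 3 (N71°E, 11 km): east 11 sin 71° = 10.40, north 11 cos 71° = 3.58
Leg 4 (113°, 33 km): east 33 sin 113° = 30.38, north 33 cos 113° = -12.89
Net: 51.50 east, 24.39 north. Distance = √((51.50)² + (24.39)²) = 56.986 km.

57.0 km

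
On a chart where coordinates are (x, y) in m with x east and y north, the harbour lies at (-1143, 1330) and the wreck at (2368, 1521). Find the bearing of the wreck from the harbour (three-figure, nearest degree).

Δeast = 2368 − -1143 = 3511.00; Δnorth = 1521 − 1330 = 191.00.
Bearing = atan2(Δeast, Δnorth) mod 360° = 86.89° ≈ 087°.

087°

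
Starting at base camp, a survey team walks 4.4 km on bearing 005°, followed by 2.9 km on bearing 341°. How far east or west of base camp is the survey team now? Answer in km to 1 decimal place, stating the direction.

Leg 1 (005°, 4.4 km): east 4.4 sin 5° = 0.38, north 4.4 cos 5° = 4.38
Leg 2 (341°, 2.9 km): east 2.9 sin 341° = -0.94, north 2.9 cos 341° = 2.74
Net east component: -0.56 km.

0.6 km west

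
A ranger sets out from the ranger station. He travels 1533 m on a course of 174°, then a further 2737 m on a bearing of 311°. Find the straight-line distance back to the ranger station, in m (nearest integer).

Leg 1 (174°, 1533 m): east 1533 sin 174° = 160.24, north 1533 cos 174° = -1524.60
Leg 2 (311°, 2737 m): east 2737 sin 311° = -2065.64, north 2737 cos 311° = 1795.63
Net: -1905.40 east, 271.03 north. Distance = √((-1905.40)² + (271.03)²) = 1924.578 m.

1925 m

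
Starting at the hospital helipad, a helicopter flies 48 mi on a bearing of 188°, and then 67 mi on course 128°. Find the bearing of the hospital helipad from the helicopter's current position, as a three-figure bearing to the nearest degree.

Leg 1 (188°, 48 mi): east 48 sin 188° = -6.68, north 48 cos 188° = -47.53
Leg 2 (128°, 67 mi): east 67 sin 128° = 52.80, north 67 cos 128° = -41.25
Net displacement: 46.12 east, -88.78 north. Direction back to start is (-46.12, 88.78): bearing = atan2(-46.12, 88.78) mod 360° = 332.55° ≈ 333°.

333°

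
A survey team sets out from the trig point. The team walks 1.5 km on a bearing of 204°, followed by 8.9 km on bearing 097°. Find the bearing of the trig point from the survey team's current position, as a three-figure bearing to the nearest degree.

Leg 1 (204°, 1.5 km): east 1.5 sin 204° = -0.61, north 1.5 cos 204° = -1.37
Leg 2 (097°, 8.9 km): east 8.9 sin 97° = 8.83, north 8.9 cos 97° = -1.08
Net displacement: 8.22 east, -2.45 north. Direction back to start is (-8.22, 2.45): bearing = atan2(-8.22, 2.45) mod 360° = 286.62° ≈ 287°.

287°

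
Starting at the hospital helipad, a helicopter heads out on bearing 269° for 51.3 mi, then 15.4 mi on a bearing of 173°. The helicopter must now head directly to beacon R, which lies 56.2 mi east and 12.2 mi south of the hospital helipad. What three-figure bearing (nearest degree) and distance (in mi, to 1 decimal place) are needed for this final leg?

Leg 1 (269°, 51.3 mi): east 51.3 sin 269° = -51.29, north 51.3 cos 269° = -0.90
Leg 2 (173°, 15.4 mi): east 15.4 sin 173° = 1.88, north 15.4 cos 173° = -15.29
Current position: (-49.42, -16.18). Target: (56.2, -12.2). Remaining: Δeast = 105.62, Δnorth = 3.98.
Bearing = atan2(105.62, 3.98) mod 360° = 87.84°; distance = √((105.62)² + (3.98)²) = 105.690 mi.

088°, 105.7 mi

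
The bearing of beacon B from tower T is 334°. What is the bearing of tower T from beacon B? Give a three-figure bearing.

154°

Back-bearing = 334° − 180° = 154°.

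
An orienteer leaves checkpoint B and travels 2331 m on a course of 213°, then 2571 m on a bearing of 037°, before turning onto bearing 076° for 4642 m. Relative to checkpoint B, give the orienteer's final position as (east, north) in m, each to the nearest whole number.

Leg 1 (213°, 2331 m): east 2331 sin 213° = -1269.55, north 2331 cos 213° = -1954.94
Leg 2 (037°, 2571 m): east 2571 sin 37° = 1547.27, north 2571 cos 37° = 2053.29
Leg 3 (076°, 4642 m): east 4642 sin 76° = 4504.11, north 4642 cos 76° = 1123.00
Summing: 4781.83 m east, 1221.35 m north → (4782, 1221).

(4782, 1221)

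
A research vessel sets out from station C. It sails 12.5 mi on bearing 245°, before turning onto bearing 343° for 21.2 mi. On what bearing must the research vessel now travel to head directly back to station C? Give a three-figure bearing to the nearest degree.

Leg 1 (245°, 12.5 mi): east 12.5 sin 245° = -11.33, north 12.5 cos 245° = -5.28
Leg 2 (343°, 21.2 mi): east 21.2 sin 343° = -6.20, north 21.2 cos 343° = 20.27
Net displacement: -17.53 east, 14.99 north. Direction back to start is (17.53, -14.99): bearing = atan2(17.53, -14.99) mod 360° = 130.54° ≈ 131°.

131°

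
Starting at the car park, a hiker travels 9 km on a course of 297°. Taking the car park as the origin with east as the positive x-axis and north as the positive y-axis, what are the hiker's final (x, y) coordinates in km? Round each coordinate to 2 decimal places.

Leg 1 (297°, 9 km): east 9 sin 297° = -8.02, north 9 cos 297° = 4.09
Summing: -8.02 km east, 4.09 km north → (-8.02, 4.09).

(-8.02, 4.09)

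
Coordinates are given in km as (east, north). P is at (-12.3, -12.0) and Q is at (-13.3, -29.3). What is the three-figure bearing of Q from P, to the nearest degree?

183°

Δeast = -13.3 − -12.3 = -1.00; Δnorth = -29.3 − -12.0 = -17.30.
Bearing = atan2(Δeast, Δnorth) mod 360° = 183.31° ≈ 183°.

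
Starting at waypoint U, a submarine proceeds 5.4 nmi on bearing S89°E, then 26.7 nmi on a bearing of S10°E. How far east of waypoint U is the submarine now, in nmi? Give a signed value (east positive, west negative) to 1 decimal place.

10.0 nmi

Leg 1 (S89°E, 5.4 nmi): east 5.4 sin 91° = 5.40, north 5.4 cos 91° = -0.09
Leg 2 (S10°E, 26.7 nmi): east 26.7 sin 170° = 4.64, north 26.7 cos 170° = -26.29
Net east component: 10.04 nmi.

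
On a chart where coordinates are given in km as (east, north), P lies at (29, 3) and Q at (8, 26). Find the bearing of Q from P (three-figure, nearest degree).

318°

Δeast = 8 − 29 = -21.00; Δnorth = 26 − 3 = 23.00.
Bearing = atan2(Δeast, Δnorth) mod 360° = 317.60° ≈ 318°.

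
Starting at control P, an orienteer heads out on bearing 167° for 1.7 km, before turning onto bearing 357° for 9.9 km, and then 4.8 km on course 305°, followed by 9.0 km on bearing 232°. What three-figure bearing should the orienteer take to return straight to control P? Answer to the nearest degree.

116°

Leg 1 (167°, 1.7 km): east 1.7 sin 167° = 0.38, north 1.7 cos 167° = -1.66
Leg 2 (357°, 9.9 km): east 9.9 sin 357° = -0.52, north 9.9 cos 357° = 9.89
Leg 3 (305°, 4.8 km): east 4.8 sin 305° = -3.93, north 4.8 cos 305° = 2.75
Leg 4 (232°, 9.0 km): east 9.0 sin 232° = -7.09, north 9.0 cos 232° = -5.54
Net displacement: -11.16 east, 5.44 north. Direction back to start is (11.16, -5.44): bearing = atan2(11.16, -5.44) mod 360° = 116.00° ≈ 116°.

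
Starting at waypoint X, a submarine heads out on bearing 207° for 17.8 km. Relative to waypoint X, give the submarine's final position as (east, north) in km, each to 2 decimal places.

Leg 1 (207°, 17.8 km): east 17.8 sin 207° = -8.08, north 17.8 cos 207° = -15.86
Summing: -8.08 km east, -15.86 km north → (-8.08, -15.86).

(-8.08, -15.86)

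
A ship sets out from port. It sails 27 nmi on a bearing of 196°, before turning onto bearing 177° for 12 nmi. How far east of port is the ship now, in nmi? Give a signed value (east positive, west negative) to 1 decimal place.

-6.8 nmi

Leg 1 (196°, 27 nmi): east 27 sin 196° = -7.44, north 27 cos 196° = -25.95
Leg 2 (177°, 12 nmi): east 12 sin 177° = 0.63, north 12 cos 177° = -11.98
Net east component: -6.81 nmi.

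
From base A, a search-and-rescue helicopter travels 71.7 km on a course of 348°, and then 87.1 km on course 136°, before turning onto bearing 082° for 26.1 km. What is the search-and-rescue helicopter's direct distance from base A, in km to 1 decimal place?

72.3 km

Leg 1 (348°, 71.7 km): east 71.7 sin 348° = -14.91, north 71.7 cos 348° = 70.13
Leg 2 (136°, 87.1 km): east 87.1 sin 136° = 60.50, north 87.1 cos 136° = -62.65
Leg 3 (082°, 26.1 km): east 26.1 sin 82° = 25.85, north 26.1 cos 82° = 3.63
Net: 71.44 east, 11.11 north. Distance = √((71.44)² + (11.11)²) = 72.302 km.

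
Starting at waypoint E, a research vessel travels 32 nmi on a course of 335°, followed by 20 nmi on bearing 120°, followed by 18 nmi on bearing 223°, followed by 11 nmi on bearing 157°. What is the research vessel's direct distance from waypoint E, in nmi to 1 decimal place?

Leg 1 (335°, 32 nmi): east 32 sin 335° = -13.52, north 32 cos 335° = 29.00
Leg 2 (120°, 20 nmi): east 20 sin 120° = 17.32, north 20 cos 120° = -10.00
Leg 3 (223°, 18 nmi): east 18 sin 223° = -12.28, north 18 cos 223° = -13.16
Leg 4 (157°, 11 nmi): east 11 sin 157° = 4.30, north 11 cos 157° = -10.13
Net: -4.18 east, -4.29 north. Distance = √((-4.18)² + (-4.29)²) = 5.989 nmi.

6.0 nmi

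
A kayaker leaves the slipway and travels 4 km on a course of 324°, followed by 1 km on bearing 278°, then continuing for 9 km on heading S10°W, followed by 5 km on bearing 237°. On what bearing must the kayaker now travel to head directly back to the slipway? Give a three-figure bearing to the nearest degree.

048°

Leg 1 (324°, 4 km): east 4 sin 324° = -2.35, north 4 cos 324° = 3.24
Leg 2 (278°, 1 km): east 1 sin 278° = -0.99, north 1 cos 278° = 0.14
Leg 3 (S10°W, 9 km): east 9 sin 190° = -1.56, north 9 cos 190° = -8.86
Leg 4 (237°, 5 km): east 5 sin 237° = -4.19, north 5 cos 237° = -2.72
Net displacement: -9.10 east, -8.21 north. Direction back to start is (9.10, 8.21): bearing = atan2(9.10, 8.21) mod 360° = 47.93° ≈ 048°.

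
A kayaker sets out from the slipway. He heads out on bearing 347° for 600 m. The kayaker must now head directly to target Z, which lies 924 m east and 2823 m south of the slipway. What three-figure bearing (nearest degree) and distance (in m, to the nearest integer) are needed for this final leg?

163°, 3568 m

Leg 1 (347°, 600 m): east 600 sin 347° = -134.97, north 600 cos 347° = 584.62
Current position: (-134.97, 584.62). Target: (924, -2823). Remaining: Δeast = 1058.97, Δnorth = -3407.62.
Bearing = atan2(1058.97, -3407.62) mod 360° = 162.74°; distance = √((1058.97)² + (-3407.62)²) = 3568.376 m.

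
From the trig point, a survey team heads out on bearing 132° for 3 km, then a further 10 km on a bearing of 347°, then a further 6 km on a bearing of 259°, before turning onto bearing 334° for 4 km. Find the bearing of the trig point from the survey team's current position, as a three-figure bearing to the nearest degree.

Leg 1 (132°, 3 km): east 3 sin 132° = 2.23, north 3 cos 132° = -2.01
Leg 2 (347°, 10 km): east 10 sin 347° = -2.25, north 10 cos 347° = 9.74
Leg 3 (259°, 6 km): east 6 sin 259° = -5.89, north 6 cos 259° = -1.14
Leg 4 (334°, 4 km): east 4 sin 334° = -1.75, north 4 cos 334° = 3.60
Net displacement: -7.66 east, 10.19 north. Direction back to start is (7.66, -10.19): bearing = atan2(7.66, -10.19) mod 360° = 143.05° ≈ 143°.

143°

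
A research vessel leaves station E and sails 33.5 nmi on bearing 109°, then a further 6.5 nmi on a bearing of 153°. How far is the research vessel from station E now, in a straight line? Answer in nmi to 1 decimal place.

38.4 nmi

Leg 1 (109°, 33.5 nmi): east 33.5 sin 109° = 31.67, north 33.5 cos 109° = -10.91
Leg 2 (153°, 6.5 nmi): east 6.5 sin 153° = 2.95, north 6.5 cos 153° = -5.79
Net: 34.63 east, -16.70 north. Distance = √((34.63)² + (-16.70)²) = 38.442 nmi.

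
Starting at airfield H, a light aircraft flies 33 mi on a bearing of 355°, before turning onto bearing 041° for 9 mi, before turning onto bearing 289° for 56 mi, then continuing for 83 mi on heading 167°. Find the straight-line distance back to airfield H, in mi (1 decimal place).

Leg 1 (355°, 33 mi): east 33 sin 355° = -2.88, north 33 cos 355° = 32.87
Leg 2 (041°, 9 mi): east 9 sin 41° = 5.90, north 9 cos 41° = 6.79
Leg 3 (289°, 56 mi): east 56 sin 289° = -52.95, north 56 cos 289° = 18.23
Leg 4 (167°, 83 mi): east 83 sin 167° = 18.67, north 83 cos 167° = -80.87
Net: -31.25 east, -22.97 north. Distance = √((-31.25)² + (-22.97)²) = 38.786 mi.

38.8 mi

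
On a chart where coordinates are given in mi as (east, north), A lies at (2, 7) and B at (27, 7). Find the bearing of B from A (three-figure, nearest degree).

090°

Δeast = 27 − 2 = 25.00; Δnorth = 7 − 7 = 0.00.
Bearing = atan2(Δeast, Δnorth) mod 360° = 90.00° ≈ 090°.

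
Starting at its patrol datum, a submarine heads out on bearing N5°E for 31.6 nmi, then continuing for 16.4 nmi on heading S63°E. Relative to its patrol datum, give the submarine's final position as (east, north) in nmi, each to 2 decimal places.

(17.37, 24.03)

Leg 1 (N5°E, 31.6 nmi): east 31.6 sin 5° = 2.75, north 31.6 cos 5° = 31.48
Leg 2 (S63°E, 16.4 nmi): east 16.4 sin 117° = 14.61, north 16.4 cos 117° = -7.45
Summing: 17.37 nmi east, 24.03 nmi north → (17.37, 24.03).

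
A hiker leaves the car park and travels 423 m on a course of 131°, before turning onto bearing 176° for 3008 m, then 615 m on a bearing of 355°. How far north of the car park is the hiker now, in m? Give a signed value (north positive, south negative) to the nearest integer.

-2666 m

Leg 1 (131°, 423 m): east 423 sin 131° = 319.24, north 423 cos 131° = -277.51
Leg 2 (176°, 3008 m): east 3008 sin 176° = 209.83, north 3008 cos 176° = -3000.67
Leg 3 (355°, 615 m): east 615 sin 355° = -53.60, north 615 cos 355° = 612.66
Net north component: -2665.53 m.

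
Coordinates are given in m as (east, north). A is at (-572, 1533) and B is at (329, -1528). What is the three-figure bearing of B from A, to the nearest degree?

164°

Δeast = 329 − -572 = 901.00; Δnorth = -1528 − 1533 = -3061.00.
Bearing = atan2(Δeast, Δnorth) mod 360° = 163.60° ≈ 164°.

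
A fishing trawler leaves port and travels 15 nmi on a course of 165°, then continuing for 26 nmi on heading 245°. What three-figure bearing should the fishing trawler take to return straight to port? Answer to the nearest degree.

Leg 1 (165°, 15 nmi): east 15 sin 165° = 3.88, north 15 cos 165° = -14.49
Leg 2 (245°, 26 nmi): east 26 sin 245° = -23.56, north 26 cos 245° = -10.99
Net displacement: -19.68 east, -25.48 north. Direction back to start is (19.68, 25.48): bearing = atan2(19.68, 25.48) mod 360° = 37.69° ≈ 038°.

038°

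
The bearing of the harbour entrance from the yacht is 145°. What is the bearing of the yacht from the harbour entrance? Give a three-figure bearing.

Back-bearing = 145° + 180° = 325°.

325°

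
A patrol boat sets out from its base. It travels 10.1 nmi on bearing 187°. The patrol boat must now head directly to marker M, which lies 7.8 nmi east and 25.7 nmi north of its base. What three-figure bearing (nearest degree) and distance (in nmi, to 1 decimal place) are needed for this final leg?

Leg 1 (187°, 10.1 nmi): east 10.1 sin 187° = -1.23, north 10.1 cos 187° = -10.02
Current position: (-1.23, -10.02). Target: (7.8, 25.7). Remaining: Δeast = 9.03, Δnorth = 35.72.
Bearing = atan2(9.03, 35.72) mod 360° = 14.19°; distance = √((9.03)² + (35.72)²) = 36.849 nmi.

014°, 36.8 nmi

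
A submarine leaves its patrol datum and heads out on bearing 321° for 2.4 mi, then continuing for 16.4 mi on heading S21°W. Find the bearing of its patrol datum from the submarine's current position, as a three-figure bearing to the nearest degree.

Leg 1 (321°, 2.4 mi): east 2.4 sin 321° = -1.51, north 2.4 cos 321° = 1.87
Leg 2 (S21°W, 16.4 mi): east 16.4 sin 201° = -5.88, north 16.4 cos 201° = -15.31
Net displacement: -7.39 east, -13.45 north. Direction back to start is (7.39, 13.45): bearing = atan2(7.39, 13.45) mod 360° = 28.79° ≈ 029°.

029°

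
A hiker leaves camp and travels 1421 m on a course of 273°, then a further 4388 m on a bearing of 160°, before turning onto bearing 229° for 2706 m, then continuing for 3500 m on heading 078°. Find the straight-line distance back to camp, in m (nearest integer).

5302 m

Leg 1 (273°, 1421 m): east 1421 sin 273° = -1419.05, north 1421 cos 273° = 74.37
Leg 2 (160°, 4388 m): east 4388 sin 160° = 1500.78, north 4388 cos 160° = -4123.37
Leg 3 (229°, 2706 m): east 2706 sin 229° = -2042.24, north 2706 cos 229° = -1775.30
Leg 4 (078°, 3500 m): east 3500 sin 78° = 3423.52, north 3500 cos 78° = 727.69
Net: 1463.00 east, -5096.61 north. Distance = √((1463.00)² + (-5096.61)²) = 5302.432 m.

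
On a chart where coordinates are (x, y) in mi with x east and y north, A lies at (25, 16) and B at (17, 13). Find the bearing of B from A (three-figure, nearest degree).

249°

Δeast = 17 − 25 = -8.00; Δnorth = 13 − 16 = -3.00.
Bearing = atan2(Δeast, Δnorth) mod 360° = 249.44° ≈ 249°.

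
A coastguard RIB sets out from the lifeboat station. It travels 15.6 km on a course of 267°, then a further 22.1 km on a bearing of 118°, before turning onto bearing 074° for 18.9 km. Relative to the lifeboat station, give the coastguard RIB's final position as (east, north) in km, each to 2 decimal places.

(22.10, -5.98)

Leg 1 (267°, 15.6 km): east 15.6 sin 267° = -15.58, north 15.6 cos 267° = -0.82
Leg 2 (118°, 22.1 km): east 22.1 sin 118° = 19.51, north 22.1 cos 118° = -10.38
Leg 3 (074°, 18.9 km): east 18.9 sin 74° = 18.17, north 18.9 cos 74° = 5.21
Summing: 22.10 km east, -5.98 km north → (22.10, -5.98).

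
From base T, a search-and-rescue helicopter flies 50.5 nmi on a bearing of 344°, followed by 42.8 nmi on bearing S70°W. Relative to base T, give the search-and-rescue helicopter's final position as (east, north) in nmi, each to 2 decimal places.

Leg 1 (344°, 50.5 nmi): east 50.5 sin 344° = -13.92, north 50.5 cos 344° = 48.54
Leg 2 (S70°W, 42.8 nmi): east 42.8 sin 250° = -40.22, north 42.8 cos 250° = -14.64
Summing: -54.14 nmi east, 33.91 nmi north → (-54.14, 33.91).

(-54.14, 33.91)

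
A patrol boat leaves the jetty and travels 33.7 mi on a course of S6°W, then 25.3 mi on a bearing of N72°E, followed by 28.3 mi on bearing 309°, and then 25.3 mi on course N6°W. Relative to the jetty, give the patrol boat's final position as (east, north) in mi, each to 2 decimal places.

(-4.10, 17.27)

Leg 1 (S6°W, 33.7 mi): east 33.7 sin 186° = -3.52, north 33.7 cos 186° = -33.52
Leg 2 (N72°E, 25.3 mi): east 25.3 sin 72° = 24.06, north 25.3 cos 72° = 7.82
Leg 3 (309°, 28.3 mi): east 28.3 sin 309° = -21.99, north 28.3 cos 309° = 17.81
Leg 4 (N6°W, 25.3 mi): east 25.3 sin 354° = -2.64, north 25.3 cos 354° = 25.16
Summing: -4.10 mi east, 17.27 mi north → (-4.10, 17.27).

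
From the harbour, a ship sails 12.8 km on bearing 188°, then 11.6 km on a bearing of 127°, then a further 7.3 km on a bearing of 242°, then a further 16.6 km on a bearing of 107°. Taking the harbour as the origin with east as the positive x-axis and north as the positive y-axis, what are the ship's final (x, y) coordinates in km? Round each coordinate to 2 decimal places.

(16.91, -27.94)

Leg 1 (188°, 12.8 km): east 12.8 sin 188° = -1.78, north 12.8 cos 188° = -12.68
Leg 2 (127°, 11.6 km): east 11.6 sin 127° = 9.26, north 11.6 cos 127° = -6.98
Leg 3 (242°, 7.3 km): east 7.3 sin 242° = -6.45, north 7.3 cos 242° = -3.43
Leg 4 (107°, 16.6 km): east 16.6 sin 107° = 15.87, north 16.6 cos 107° = -4.85
Summing: 16.91 km east, -27.94 km north → (16.91, -27.94).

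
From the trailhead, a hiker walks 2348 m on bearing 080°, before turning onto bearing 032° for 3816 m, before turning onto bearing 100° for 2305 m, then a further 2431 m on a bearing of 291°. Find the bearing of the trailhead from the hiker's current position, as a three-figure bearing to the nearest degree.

226°

Leg 1 (080°, 2348 m): east 2348 sin 80° = 2312.33, north 2348 cos 80° = 407.73
Leg 2 (032°, 3816 m): east 3816 sin 32° = 2022.17, north 3816 cos 32° = 3236.15
Leg 3 (100°, 2305 m): east 2305 sin 100° = 2269.98, north 2305 cos 100° = -400.26
Leg 4 (291°, 2431 m): east 2431 sin 291° = -2269.53, north 2431 cos 291° = 871.19
Net displacement: 4334.95 east, 4114.81 north. Direction back to start is (-4334.95, -4114.81): bearing = atan2(-4334.95, -4114.81) mod 360° = 226.49° ≈ 226°.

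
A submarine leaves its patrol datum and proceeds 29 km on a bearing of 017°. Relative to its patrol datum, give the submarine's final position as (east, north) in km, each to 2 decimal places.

Leg 1 (017°, 29 km): east 29 sin 17° = 8.48, north 29 cos 17° = 27.73
Summing: 8.48 km east, 27.73 km north → (8.48, 27.73).

(8.48, 27.73)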